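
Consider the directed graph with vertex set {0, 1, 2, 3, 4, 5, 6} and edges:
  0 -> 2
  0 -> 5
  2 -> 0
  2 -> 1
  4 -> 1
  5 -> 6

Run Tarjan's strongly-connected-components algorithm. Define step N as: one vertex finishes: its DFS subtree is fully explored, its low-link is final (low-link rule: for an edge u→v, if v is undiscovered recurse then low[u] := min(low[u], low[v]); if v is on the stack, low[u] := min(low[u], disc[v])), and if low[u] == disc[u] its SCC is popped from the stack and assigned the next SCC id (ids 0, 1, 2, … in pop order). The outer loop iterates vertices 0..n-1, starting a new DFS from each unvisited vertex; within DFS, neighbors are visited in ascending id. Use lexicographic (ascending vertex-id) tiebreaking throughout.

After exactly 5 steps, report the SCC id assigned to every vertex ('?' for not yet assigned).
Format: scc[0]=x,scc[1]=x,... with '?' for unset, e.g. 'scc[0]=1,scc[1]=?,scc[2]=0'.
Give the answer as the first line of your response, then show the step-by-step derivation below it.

scc[0]=3,scc[1]=0,scc[2]=3,scc[3]=?,scc[4]=?,scc[5]=2,scc[6]=1

step 1: low=(low[0]=0,low[1]=2,low[2]=0,low[3]=?,low[4]=?,low[5]=?,low[6]=?); scc=(scc[0]=?,scc[1]=0,scc[2]=?,scc[3]=?,scc[4]=?,scc[5]=?,scc[6]=?)
step 2: low=(low[0]=0,low[1]=2,low[2]=0,low[3]=?,low[4]=?,low[5]=?,low[6]=?); scc=(scc[0]=?,scc[1]=0,scc[2]=?,scc[3]=?,scc[4]=?,scc[5]=?,scc[6]=?)
step 3: low=(low[0]=0,low[1]=2,low[2]=0,low[3]=?,low[4]=?,low[5]=3,low[6]=4); scc=(scc[0]=?,scc[1]=0,scc[2]=?,scc[3]=?,scc[4]=?,scc[5]=?,scc[6]=1)
step 4: low=(low[0]=0,low[1]=2,low[2]=0,low[3]=?,low[4]=?,low[5]=3,low[6]=4); scc=(scc[0]=?,scc[1]=0,scc[2]=?,scc[3]=?,scc[4]=?,scc[5]=2,scc[6]=1)
step 5: low=(low[0]=0,low[1]=2,low[2]=0,low[3]=?,low[4]=?,low[5]=3,low[6]=4); scc=(scc[0]=3,scc[1]=0,scc[2]=3,scc[3]=?,scc[4]=?,scc[5]=2,scc[6]=1)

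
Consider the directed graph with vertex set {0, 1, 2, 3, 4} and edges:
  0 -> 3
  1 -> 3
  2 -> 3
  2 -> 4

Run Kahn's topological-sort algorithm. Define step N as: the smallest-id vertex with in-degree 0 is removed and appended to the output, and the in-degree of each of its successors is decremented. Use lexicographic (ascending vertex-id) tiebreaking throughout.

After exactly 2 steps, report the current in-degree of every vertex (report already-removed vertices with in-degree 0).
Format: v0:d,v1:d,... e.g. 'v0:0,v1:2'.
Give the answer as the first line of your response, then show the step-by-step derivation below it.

v0:0,v1:0,v2:0,v3:1,v4:1

step 1: output 0; order=[0]; indeg=(0,0,0,2,1)
step 2: output 1; order=[0,1]; indeg=(0,0,0,1,1)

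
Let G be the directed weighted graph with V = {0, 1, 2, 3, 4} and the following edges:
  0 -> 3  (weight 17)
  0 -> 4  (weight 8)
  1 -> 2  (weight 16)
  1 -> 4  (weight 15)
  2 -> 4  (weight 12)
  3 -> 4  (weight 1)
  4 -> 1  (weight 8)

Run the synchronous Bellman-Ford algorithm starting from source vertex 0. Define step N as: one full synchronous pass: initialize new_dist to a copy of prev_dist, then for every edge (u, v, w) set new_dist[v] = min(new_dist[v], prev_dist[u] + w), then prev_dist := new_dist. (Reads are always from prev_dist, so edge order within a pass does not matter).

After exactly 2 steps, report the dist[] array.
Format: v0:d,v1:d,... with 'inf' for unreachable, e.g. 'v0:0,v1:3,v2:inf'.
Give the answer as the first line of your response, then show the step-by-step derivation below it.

v0:0,v1:16,v2:inf,v3:17,v4:8

step 1: dist = v0:0,v1:inf,v2:inf,v3:17,v4:8
step 2: dist = v0:0,v1:16,v2:inf,v3:17,v4:8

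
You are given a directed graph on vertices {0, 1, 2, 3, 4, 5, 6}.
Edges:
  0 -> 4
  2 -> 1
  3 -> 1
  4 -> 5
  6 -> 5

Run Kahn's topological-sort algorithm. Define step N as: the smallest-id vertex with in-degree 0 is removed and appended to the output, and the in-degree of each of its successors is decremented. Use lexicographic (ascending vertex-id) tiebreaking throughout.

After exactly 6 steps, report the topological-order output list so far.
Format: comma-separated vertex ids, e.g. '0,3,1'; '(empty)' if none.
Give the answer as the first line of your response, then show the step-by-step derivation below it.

0,2,3,1,4,6

step 1: output 0; order=[0]; indeg=(0,2,0,0,0,2,0)
step 2: output 2; order=[0,2]; indeg=(0,1,0,0,0,2,0)
step 3: output 3; order=[0,2,3]; indeg=(0,0,0,0,0,2,0)
step 4: output 1; order=[0,2,3,1]; indeg=(0,0,0,0,0,2,0)
step 5: output 4; order=[0,2,3,1,4]; indeg=(0,0,0,0,0,1,0)
step 6: output 6; order=[0,2,3,1,4,6]; indeg=(0,0,0,0,0,0,0)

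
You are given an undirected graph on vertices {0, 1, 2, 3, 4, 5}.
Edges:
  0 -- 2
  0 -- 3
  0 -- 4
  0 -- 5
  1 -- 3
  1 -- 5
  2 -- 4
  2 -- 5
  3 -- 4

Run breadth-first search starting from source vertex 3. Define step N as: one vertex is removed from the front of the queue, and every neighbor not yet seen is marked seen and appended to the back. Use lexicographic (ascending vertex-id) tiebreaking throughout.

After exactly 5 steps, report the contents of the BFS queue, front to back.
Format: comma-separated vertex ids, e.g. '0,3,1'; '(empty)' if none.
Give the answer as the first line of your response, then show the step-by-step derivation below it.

5

step 1: dequeue 3; queue=[0,1,4]; order=3
step 2: dequeue 0; queue=[1,4,2,5]; order=3,0
step 3: dequeue 1; queue=[4,2,5]; order=3,0,1
step 4: dequeue 4; queue=[2,5]; order=3,0,1,4
step 5: dequeue 2; queue=[5]; order=3,0,1,4,2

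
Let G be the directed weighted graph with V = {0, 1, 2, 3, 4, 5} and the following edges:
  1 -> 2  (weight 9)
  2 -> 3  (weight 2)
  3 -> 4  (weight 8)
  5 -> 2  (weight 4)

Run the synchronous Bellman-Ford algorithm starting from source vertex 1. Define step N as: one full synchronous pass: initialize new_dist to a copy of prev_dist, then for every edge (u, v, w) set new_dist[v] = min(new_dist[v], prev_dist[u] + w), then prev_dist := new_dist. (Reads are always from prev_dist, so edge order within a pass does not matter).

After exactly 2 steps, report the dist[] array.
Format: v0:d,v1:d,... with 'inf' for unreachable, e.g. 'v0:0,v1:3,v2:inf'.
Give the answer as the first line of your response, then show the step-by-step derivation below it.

v0:inf,v1:0,v2:9,v3:11,v4:inf,v5:inf

step 1: dist = v0:inf,v1:0,v2:9,v3:inf,v4:inf,v5:inf
step 2: dist = v0:inf,v1:0,v2:9,v3:11,v4:inf,v5:inf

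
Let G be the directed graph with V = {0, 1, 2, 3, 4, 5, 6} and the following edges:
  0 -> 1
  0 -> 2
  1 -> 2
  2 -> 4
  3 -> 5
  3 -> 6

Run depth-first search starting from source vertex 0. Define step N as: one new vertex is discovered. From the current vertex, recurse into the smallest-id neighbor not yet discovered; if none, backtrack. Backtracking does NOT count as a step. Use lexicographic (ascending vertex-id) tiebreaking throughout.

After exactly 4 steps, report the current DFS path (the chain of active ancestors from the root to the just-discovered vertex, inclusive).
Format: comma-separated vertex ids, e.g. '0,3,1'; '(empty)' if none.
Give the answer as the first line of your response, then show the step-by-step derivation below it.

0,1,2,4

step 1: discover 0; path=0; order=0
step 2: discover 1; path=0>1; order=0,1
step 3: discover 2; path=0>1>2; order=0,1,2
step 4: discover 4; path=0>1>2>4; order=0,1,2,4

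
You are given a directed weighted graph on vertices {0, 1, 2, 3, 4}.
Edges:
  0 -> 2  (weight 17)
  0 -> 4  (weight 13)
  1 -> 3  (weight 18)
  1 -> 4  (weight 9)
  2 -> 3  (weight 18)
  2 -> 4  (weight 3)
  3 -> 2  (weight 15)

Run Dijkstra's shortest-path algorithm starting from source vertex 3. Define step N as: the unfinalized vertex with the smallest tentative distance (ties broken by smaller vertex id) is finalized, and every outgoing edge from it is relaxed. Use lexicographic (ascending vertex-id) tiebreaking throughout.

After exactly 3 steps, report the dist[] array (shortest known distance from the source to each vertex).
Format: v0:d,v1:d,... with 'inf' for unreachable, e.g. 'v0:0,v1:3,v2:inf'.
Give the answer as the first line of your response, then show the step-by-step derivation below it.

v0:inf,v1:inf,v2:15,v3:0,v4:18

step 1: dist = v0:inf,v1:inf,v2:15,v3:0,v4:inf
step 2: dist = v0:inf,v1:inf,v2:15,v3:0,v4:18
step 3: dist = v0:inf,v1:inf,v2:15,v3:0,v4:18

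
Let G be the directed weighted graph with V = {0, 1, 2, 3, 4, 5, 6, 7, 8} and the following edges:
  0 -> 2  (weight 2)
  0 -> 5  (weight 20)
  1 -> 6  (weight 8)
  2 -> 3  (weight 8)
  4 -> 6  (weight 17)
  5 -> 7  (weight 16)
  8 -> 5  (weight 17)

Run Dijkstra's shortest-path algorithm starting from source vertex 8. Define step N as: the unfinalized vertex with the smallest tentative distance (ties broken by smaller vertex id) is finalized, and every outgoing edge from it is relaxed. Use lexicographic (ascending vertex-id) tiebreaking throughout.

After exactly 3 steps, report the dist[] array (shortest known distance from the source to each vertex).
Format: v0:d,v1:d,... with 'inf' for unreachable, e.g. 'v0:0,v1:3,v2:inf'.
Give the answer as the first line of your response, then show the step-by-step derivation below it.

v0:inf,v1:inf,v2:inf,v3:inf,v4:inf,v5:17,v6:inf,v7:33,v8:0

step 1: dist = v0:inf,v1:inf,v2:inf,v3:inf,v4:inf,v5:17,v6:inf,v7:inf,v8:0
step 2: dist = v0:inf,v1:inf,v2:inf,v3:inf,v4:inf,v5:17,v6:inf,v7:33,v8:0
step 3: dist = v0:inf,v1:inf,v2:inf,v3:inf,v4:inf,v5:17,v6:inf,v7:33,v8:0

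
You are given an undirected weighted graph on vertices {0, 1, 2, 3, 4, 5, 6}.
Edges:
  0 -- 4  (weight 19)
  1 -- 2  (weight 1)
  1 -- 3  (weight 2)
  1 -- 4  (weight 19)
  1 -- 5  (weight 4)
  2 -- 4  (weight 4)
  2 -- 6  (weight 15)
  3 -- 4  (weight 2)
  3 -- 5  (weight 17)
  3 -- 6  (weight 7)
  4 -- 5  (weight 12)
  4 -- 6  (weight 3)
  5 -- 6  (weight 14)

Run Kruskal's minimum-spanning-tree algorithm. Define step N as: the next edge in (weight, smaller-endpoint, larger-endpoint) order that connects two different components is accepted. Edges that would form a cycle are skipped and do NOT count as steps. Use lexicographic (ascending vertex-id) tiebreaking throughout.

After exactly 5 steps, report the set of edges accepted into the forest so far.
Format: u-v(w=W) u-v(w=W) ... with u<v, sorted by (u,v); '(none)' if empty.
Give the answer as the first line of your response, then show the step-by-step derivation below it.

1-2(w=1) 1-3(w=2) 1-5(w=4) 3-4(w=2) 4-6(w=3)

step 1: add edge 1-2 (w=1); MST = {1-2(w=1)}
step 2: add edge 1-3 (w=2); MST = {1-2(w=1) 1-3(w=2)}
step 3: add edge 3-4 (w=2); MST = {1-2(w=1) 1-3(w=2) 3-4(w=2)}
step 4: add edge 4-6 (w=3); MST = {1-2(w=1) 1-3(w=2) 3-4(w=2) 4-6(w=3)}
step 5: add edge 1-5 (w=4); MST = {1-2(w=1) 1-3(w=2) 1-5(w=4) 3-4(w=2) 4-6(w=3)}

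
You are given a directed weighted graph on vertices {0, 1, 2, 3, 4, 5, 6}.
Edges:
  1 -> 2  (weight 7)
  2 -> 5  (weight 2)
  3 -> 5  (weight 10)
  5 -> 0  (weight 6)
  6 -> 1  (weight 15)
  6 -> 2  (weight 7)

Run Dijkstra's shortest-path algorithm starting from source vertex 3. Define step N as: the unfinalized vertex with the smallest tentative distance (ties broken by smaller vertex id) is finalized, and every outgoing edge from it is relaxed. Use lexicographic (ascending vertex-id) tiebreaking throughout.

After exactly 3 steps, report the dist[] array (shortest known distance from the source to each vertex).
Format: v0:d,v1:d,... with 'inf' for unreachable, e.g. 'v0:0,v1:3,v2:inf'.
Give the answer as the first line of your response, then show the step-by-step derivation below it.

v0:16,v1:inf,v2:inf,v3:0,v4:inf,v5:10,v6:inf

step 1: dist = v0:inf,v1:inf,v2:inf,v3:0,v4:inf,v5:10,v6:inf
step 2: dist = v0:16,v1:inf,v2:inf,v3:0,v4:inf,v5:10,v6:inf
step 3: dist = v0:16,v1:inf,v2:inf,v3:0,v4:inf,v5:10,v6:inf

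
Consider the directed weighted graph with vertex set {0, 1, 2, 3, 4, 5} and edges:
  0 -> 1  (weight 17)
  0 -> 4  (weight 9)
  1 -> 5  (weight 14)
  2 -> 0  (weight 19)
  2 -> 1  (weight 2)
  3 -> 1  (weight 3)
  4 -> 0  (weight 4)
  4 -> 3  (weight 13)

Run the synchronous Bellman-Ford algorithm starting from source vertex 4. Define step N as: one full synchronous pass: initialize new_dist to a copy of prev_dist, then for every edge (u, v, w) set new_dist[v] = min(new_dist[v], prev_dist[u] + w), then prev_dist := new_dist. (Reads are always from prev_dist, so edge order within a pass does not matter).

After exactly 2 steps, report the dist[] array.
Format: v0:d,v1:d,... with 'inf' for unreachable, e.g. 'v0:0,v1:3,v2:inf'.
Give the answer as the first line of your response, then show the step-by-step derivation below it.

v0:4,v1:16,v2:inf,v3:13,v4:0,v5:inf

step 1: dist = v0:4,v1:inf,v2:inf,v3:13,v4:0,v5:inf
step 2: dist = v0:4,v1:16,v2:inf,v3:13,v4:0,v5:inf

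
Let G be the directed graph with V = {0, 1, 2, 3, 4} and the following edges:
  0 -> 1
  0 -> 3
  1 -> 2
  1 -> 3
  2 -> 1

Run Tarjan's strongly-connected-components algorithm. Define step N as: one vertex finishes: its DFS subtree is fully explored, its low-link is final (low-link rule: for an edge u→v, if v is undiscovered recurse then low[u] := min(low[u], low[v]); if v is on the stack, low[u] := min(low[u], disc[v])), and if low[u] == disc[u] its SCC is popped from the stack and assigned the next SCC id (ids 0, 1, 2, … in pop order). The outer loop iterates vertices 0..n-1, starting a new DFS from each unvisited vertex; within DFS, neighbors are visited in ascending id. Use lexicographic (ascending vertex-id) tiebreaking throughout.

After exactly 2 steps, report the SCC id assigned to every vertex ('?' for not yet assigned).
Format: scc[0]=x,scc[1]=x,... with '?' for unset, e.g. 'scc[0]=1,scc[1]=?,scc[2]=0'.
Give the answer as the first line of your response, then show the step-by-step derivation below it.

scc[0]=?,scc[1]=?,scc[2]=?,scc[3]=0,scc[4]=?

step 1: low=(low[0]=0,low[1]=1,low[2]=1,low[3]=?,low[4]=?); scc=(scc[0]=?,scc[1]=?,scc[2]=?,scc[3]=?,scc[4]=?)
step 2: low=(low[0]=0,low[1]=1,low[2]=1,low[3]=3,low[4]=?); scc=(scc[0]=?,scc[1]=?,scc[2]=?,scc[3]=0,scc[4]=?)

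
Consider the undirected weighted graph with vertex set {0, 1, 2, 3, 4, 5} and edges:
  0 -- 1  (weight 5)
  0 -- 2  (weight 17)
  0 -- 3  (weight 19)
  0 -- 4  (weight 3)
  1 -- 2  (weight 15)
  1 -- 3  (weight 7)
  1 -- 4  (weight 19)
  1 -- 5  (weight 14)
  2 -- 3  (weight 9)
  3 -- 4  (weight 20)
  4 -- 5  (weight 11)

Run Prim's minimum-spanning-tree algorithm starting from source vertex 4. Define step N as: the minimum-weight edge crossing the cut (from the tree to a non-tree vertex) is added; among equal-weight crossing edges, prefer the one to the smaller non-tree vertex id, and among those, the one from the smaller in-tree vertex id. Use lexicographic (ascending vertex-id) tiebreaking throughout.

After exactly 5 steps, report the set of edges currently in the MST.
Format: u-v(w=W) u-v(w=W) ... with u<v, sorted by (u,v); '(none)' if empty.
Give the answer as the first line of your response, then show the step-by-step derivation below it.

0-1(w=5) 0-4(w=3) 1-3(w=7) 2-3(w=9) 4-5(w=11)

step 1: add edge 0-4 (w=3); MST = {0-4(w=3)}
step 2: add edge 0-1 (w=5); MST = {0-1(w=5) 0-4(w=3)}
step 3: add edge 1-3 (w=7); MST = {0-1(w=5) 0-4(w=3) 1-3(w=7)}
step 4: add edge 2-3 (w=9); MST = {0-1(w=5) 0-4(w=3) 1-3(w=7) 2-3(w=9)}
step 5: add edge 4-5 (w=11); MST = {0-1(w=5) 0-4(w=3) 1-3(w=7) 2-3(w=9) 4-5(w=11)}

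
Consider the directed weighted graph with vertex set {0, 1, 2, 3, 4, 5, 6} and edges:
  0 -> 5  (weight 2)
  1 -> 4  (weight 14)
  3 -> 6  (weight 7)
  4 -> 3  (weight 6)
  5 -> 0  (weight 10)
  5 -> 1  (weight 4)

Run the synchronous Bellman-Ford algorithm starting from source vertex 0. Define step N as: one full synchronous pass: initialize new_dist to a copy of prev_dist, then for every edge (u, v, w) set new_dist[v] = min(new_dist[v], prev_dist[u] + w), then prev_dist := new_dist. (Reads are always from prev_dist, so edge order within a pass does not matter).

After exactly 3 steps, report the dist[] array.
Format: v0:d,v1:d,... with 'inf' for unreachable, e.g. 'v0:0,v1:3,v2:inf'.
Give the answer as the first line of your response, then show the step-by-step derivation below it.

v0:0,v1:6,v2:inf,v3:inf,v4:20,v5:2,v6:inf

step 1: dist = v0:0,v1:inf,v2:inf,v3:inf,v4:inf,v5:2,v6:inf
step 2: dist = v0:0,v1:6,v2:inf,v3:inf,v4:inf,v5:2,v6:inf
step 3: dist = v0:0,v1:6,v2:inf,v3:inf,v4:20,v5:2,v6:inf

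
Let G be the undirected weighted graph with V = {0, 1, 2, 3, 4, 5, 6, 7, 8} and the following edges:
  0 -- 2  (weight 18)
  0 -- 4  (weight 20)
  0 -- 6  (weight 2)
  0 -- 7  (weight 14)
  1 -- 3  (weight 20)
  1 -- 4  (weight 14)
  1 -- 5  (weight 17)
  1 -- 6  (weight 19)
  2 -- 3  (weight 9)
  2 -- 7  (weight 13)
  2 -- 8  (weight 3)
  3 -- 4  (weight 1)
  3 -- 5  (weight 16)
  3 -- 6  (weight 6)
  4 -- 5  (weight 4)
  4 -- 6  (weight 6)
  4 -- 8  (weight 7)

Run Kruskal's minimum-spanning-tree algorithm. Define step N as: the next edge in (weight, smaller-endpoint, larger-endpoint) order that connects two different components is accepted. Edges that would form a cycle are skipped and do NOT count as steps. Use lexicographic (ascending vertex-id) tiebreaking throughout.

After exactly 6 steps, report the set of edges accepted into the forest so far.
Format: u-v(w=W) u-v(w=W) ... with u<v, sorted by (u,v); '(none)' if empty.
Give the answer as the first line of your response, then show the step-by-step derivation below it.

0-6(w=2) 2-8(w=3) 3-4(w=1) 3-6(w=6) 4-5(w=4) 4-8(w=7)

step 1: add edge 3-4 (w=1); MST = {3-4(w=1)}
step 2: add edge 0-6 (w=2); MST = {0-6(w=2) 3-4(w=1)}
step 3: add edge 2-8 (w=3); MST = {0-6(w=2) 2-8(w=3) 3-4(w=1)}
step 4: add edge 4-5 (w=4); MST = {0-6(w=2) 2-8(w=3) 3-4(w=1) 4-5(w=4)}
step 5: add edge 3-6 (w=6); MST = {0-6(w=2) 2-8(w=3) 3-4(w=1) 3-6(w=6) 4-5(w=4)}
step 6: add edge 4-8 (w=7); MST = {0-6(w=2) 2-8(w=3) 3-4(w=1) 3-6(w=6) 4-5(w=4) 4-8(w=7)}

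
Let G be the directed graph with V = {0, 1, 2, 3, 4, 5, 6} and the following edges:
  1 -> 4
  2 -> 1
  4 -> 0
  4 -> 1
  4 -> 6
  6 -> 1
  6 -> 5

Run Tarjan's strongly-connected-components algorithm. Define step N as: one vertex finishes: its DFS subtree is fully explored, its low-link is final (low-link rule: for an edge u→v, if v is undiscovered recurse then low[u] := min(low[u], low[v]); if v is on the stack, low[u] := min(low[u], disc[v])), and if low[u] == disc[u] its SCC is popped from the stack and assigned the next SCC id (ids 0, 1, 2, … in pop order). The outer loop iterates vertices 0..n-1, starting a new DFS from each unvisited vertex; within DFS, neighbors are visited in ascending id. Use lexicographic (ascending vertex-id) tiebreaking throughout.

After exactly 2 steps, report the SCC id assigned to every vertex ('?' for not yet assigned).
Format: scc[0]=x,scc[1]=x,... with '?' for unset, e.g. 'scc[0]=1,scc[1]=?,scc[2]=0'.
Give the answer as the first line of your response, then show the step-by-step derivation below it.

scc[0]=0,scc[1]=?,scc[2]=?,scc[3]=?,scc[4]=?,scc[5]=1,scc[6]=?

step 1: low=(low[0]=0,low[1]=?,low[2]=?,low[3]=?,low[4]=?,low[5]=?,low[6]=?); scc=(scc[0]=0,scc[1]=?,scc[2]=?,scc[3]=?,scc[4]=?,scc[5]=?,scc[6]=?)
step 2: low=(low[0]=0,low[1]=1,low[2]=?,low[3]=?,low[4]=1,low[5]=4,low[6]=1); scc=(scc[0]=0,scc[1]=?,scc[2]=?,scc[3]=?,scc[4]=?,scc[5]=1,scc[6]=?)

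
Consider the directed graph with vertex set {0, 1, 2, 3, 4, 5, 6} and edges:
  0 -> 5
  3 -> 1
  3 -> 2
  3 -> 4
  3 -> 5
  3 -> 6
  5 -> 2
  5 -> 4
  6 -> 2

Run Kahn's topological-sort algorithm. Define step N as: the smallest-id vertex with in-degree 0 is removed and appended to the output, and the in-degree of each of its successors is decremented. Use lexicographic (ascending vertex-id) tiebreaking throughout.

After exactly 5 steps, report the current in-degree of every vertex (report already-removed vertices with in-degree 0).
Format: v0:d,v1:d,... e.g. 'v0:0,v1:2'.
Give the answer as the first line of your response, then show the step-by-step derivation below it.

v0:0,v1:0,v2:1,v3:0,v4:0,v5:0,v6:0

step 1: output 0; order=[0]; indeg=(0,1,3,0,2,1,1)
step 2: output 3; order=[0,3]; indeg=(0,0,2,0,1,0,0)
step 3: output 1; order=[0,3,1]; indeg=(0,0,2,0,1,0,0)
step 4: output 5; order=[0,3,1,5]; indeg=(0,0,1,0,0,0,0)
step 5: output 4; order=[0,3,1,5,4]; indeg=(0,0,1,0,0,0,0)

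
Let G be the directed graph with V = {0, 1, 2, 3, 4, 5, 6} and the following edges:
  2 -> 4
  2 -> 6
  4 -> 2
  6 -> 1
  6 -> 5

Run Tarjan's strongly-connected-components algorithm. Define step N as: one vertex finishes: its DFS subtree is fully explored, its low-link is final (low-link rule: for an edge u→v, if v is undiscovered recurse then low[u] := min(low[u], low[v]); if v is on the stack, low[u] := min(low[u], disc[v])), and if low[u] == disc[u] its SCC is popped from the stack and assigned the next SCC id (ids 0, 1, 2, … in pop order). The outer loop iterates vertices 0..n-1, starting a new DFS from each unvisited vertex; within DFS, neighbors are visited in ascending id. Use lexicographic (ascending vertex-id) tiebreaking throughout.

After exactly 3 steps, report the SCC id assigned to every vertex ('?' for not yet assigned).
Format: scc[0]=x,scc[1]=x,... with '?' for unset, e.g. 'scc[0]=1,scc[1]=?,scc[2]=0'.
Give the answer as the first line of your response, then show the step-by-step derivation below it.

scc[0]=0,scc[1]=1,scc[2]=?,scc[3]=?,scc[4]=?,scc[5]=?,scc[6]=?

step 1: low=(low[0]=0,low[1]=?,low[2]=?,low[3]=?,low[4]=?,low[5]=?,low[6]=?); scc=(scc[0]=0,scc[1]=?,scc[2]=?,scc[3]=?,scc[4]=?,scc[5]=?,scc[6]=?)
step 2: low=(low[0]=0,low[1]=1,low[2]=?,low[3]=?,low[4]=?,low[5]=?,low[6]=?); scc=(scc[0]=0,scc[1]=1,scc[2]=?,scc[3]=?,scc[4]=?,scc[5]=?,scc[6]=?)
step 3: low=(low[0]=0,low[1]=1,low[2]=2,low[3]=?,low[4]=2,low[5]=?,low[6]=?); scc=(scc[0]=0,scc[1]=1,scc[2]=?,scc[3]=?,scc[4]=?,scc[5]=?,scc[6]=?)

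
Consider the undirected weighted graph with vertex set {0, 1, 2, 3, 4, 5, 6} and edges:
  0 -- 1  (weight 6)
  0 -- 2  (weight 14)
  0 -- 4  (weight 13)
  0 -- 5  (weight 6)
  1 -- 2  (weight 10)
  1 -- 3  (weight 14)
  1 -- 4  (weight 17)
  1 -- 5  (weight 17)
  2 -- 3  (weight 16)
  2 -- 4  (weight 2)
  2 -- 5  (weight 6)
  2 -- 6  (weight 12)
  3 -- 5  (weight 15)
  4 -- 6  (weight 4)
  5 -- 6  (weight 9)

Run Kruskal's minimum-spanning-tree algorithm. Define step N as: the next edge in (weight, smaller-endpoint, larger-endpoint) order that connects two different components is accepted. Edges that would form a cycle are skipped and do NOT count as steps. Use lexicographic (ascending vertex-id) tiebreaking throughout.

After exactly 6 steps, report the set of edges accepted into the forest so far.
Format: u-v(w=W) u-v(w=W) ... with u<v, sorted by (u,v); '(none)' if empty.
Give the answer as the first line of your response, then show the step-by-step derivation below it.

0-1(w=6) 0-5(w=6) 1-3(w=14) 2-4(w=2) 2-5(w=6) 4-6(w=4)

step 1: add edge 2-4 (w=2); MST = {2-4(w=2)}
step 2: add edge 4-6 (w=4); MST = {2-4(w=2) 4-6(w=4)}
step 3: add edge 0-1 (w=6); MST = {0-1(w=6) 2-4(w=2) 4-6(w=4)}
step 4: add edge 0-5 (w=6); MST = {0-1(w=6) 0-5(w=6) 2-4(w=2) 4-6(w=4)}
step 5: add edge 2-5 (w=6); MST = {0-1(w=6) 0-5(w=6) 2-4(w=2) 2-5(w=6) 4-6(w=4)}
step 6: add edge 1-3 (w=14); MST = {0-1(w=6) 0-5(w=6) 1-3(w=14) 2-4(w=2) 2-5(w=6) 4-6(w=4)}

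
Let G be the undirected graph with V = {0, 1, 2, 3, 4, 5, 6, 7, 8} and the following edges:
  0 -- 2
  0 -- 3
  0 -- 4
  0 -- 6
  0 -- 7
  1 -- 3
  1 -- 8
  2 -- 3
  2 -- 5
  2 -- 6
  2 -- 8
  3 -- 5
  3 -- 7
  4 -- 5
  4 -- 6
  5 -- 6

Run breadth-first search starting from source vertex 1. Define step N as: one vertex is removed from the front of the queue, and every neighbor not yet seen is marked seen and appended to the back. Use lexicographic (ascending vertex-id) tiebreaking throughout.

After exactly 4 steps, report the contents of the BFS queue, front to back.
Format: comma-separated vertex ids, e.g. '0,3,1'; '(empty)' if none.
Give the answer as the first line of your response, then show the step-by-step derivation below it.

2,5,7,4,6

step 1: dequeue 1; queue=[3,8]; order=1
step 2: dequeue 3; queue=[8,0,2,5,7]; order=1,3
step 3: dequeue 8; queue=[0,2,5,7]; order=1,3,8
step 4: dequeue 0; queue=[2,5,7,4,6]; order=1,3,8,0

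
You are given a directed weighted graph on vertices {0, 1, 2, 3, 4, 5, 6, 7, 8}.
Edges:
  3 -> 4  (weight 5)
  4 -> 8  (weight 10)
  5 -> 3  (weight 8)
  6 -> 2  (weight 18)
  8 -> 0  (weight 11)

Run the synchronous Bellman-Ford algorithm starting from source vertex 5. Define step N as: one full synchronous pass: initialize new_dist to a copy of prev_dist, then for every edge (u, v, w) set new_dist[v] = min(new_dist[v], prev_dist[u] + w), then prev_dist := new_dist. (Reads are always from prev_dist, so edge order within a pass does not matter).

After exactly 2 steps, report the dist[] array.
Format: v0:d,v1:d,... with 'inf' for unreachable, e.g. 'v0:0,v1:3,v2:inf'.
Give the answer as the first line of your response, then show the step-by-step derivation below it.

v0:inf,v1:inf,v2:inf,v3:8,v4:13,v5:0,v6:inf,v7:inf,v8:inf

step 1: dist = v0:inf,v1:inf,v2:inf,v3:8,v4:inf,v5:0,v6:inf,v7:inf,v8:inf
step 2: dist = v0:inf,v1:inf,v2:inf,v3:8,v4:13,v5:0,v6:inf,v7:inf,v8:inf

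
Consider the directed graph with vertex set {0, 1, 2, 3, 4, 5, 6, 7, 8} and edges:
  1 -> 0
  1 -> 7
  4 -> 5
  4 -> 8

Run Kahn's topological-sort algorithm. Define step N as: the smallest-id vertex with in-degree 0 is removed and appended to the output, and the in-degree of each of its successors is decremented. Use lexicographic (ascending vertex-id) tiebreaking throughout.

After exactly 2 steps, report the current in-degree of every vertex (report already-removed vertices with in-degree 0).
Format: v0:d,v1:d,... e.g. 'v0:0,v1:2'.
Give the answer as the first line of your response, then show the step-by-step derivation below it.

v0:0,v1:0,v2:0,v3:0,v4:0,v5:1,v6:0,v7:0,v8:1

step 1: output 1; order=[1]; indeg=(0,0,0,0,0,1,0,0,1)
step 2: output 0; order=[1,0]; indeg=(0,0,0,0,0,1,0,0,1)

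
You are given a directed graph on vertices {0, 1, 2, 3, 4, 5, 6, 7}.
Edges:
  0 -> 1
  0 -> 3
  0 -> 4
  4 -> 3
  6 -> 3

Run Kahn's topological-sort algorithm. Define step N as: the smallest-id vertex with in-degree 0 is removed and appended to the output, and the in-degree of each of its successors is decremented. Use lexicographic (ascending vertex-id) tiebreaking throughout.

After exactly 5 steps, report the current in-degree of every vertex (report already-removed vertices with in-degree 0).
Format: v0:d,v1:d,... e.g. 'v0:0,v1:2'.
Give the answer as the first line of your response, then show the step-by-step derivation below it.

v0:0,v1:0,v2:0,v3:1,v4:0,v5:0,v6:0,v7:0

step 1: output 0; order=[0]; indeg=(0,0,0,2,0,0,0,0)
step 2: output 1; order=[0,1]; indeg=(0,0,0,2,0,0,0,0)
step 3: output 2; order=[0,1,2]; indeg=(0,0,0,2,0,0,0,0)
step 4: output 4; order=[0,1,2,4]; indeg=(0,0,0,1,0,0,0,0)
step 5: output 5; order=[0,1,2,4,5]; indeg=(0,0,0,1,0,0,0,0)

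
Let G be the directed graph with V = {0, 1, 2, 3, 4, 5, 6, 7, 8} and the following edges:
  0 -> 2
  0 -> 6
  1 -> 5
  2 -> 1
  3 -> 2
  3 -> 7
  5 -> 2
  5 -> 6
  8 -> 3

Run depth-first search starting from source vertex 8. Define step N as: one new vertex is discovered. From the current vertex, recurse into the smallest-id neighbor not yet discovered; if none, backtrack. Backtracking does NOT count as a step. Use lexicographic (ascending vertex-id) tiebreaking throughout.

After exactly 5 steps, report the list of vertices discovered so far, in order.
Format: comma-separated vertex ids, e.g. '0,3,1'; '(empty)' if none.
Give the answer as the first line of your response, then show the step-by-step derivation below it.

8,3,2,1,5

step 1: discover 8; path=8; order=8
step 2: discover 3; path=8>3; order=8,3
step 3: discover 2; path=8>3>2; order=8,3,2
step 4: discover 1; path=8>3>2>1; order=8,3,2,1
step 5: discover 5; path=8>3>2>1>5; order=8,3,2,1,5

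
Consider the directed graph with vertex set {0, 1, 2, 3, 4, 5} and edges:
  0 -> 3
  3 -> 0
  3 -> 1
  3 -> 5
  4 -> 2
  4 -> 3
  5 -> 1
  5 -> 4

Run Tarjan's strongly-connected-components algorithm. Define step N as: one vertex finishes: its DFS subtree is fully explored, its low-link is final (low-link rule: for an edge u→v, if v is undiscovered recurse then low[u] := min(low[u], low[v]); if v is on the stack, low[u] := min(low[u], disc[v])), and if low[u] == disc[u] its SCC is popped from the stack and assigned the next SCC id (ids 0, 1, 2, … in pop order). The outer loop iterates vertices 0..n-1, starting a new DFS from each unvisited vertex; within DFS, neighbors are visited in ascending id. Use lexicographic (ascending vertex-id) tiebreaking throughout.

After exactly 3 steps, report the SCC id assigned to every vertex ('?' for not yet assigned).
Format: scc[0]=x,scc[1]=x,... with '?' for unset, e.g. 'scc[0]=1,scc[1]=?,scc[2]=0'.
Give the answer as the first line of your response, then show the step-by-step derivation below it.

scc[0]=?,scc[1]=0,scc[2]=1,scc[3]=?,scc[4]=?,scc[5]=?

step 1: low=(low[0]=0,low[1]=2,low[2]=?,low[3]=0,low[4]=?,low[5]=?); scc=(scc[0]=?,scc[1]=0,scc[2]=?,scc[3]=?,scc[4]=?,scc[5]=?)
step 2: low=(low[0]=0,low[1]=2,low[2]=5,low[3]=0,low[4]=4,low[5]=3); scc=(scc[0]=?,scc[1]=0,scc[2]=1,scc[3]=?,scc[4]=?,scc[5]=?)
step 3: low=(low[0]=0,low[1]=2,low[2]=5,low[3]=0,low[4]=1,low[5]=3); scc=(scc[0]=?,scc[1]=0,scc[2]=1,scc[3]=?,scc[4]=?,scc[5]=?)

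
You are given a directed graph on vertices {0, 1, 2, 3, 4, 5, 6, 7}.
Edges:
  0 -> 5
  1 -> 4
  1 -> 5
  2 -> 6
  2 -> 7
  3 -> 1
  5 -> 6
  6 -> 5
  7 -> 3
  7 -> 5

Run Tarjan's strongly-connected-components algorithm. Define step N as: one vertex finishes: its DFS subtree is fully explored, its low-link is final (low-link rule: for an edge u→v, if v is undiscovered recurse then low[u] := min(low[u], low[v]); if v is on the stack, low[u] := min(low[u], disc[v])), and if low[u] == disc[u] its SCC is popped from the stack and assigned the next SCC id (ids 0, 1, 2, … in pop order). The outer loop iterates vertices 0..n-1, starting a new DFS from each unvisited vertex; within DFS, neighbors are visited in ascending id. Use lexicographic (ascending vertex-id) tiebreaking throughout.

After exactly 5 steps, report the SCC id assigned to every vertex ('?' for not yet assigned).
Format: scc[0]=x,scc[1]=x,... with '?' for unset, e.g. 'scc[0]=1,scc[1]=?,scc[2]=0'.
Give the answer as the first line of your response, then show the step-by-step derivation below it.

scc[0]=1,scc[1]=3,scc[2]=?,scc[3]=?,scc[4]=2,scc[5]=0,scc[6]=0,scc[7]=?

step 1: low=(low[0]=0,low[1]=?,low[2]=?,low[3]=?,low[4]=?,low[5]=1,low[6]=1,low[7]=?); scc=(scc[0]=?,scc[1]=?,scc[2]=?,scc[3]=?,scc[4]=?,scc[5]=?,scc[6]=?,scc[7]=?)
step 2: low=(low[0]=0,low[1]=?,low[2]=?,low[3]=?,low[4]=?,low[5]=1,low[6]=1,low[7]=?); scc=(scc[0]=?,scc[1]=?,scc[2]=?,scc[3]=?,scc[4]=?,scc[5]=0,scc[6]=0,scc[7]=?)
step 3: low=(low[0]=0,low[1]=?,low[2]=?,low[3]=?,low[4]=?,low[5]=1,low[6]=1,low[7]=?); scc=(scc[0]=1,scc[1]=?,scc[2]=?,scc[3]=?,scc[4]=?,scc[5]=0,scc[6]=0,scc[7]=?)
step 4: low=(low[0]=0,low[1]=3,low[2]=?,low[3]=?,low[4]=4,low[5]=1,low[6]=1,low[7]=?); scc=(scc[0]=1,scc[1]=?,scc[2]=?,scc[3]=?,scc[4]=2,scc[5]=0,scc[6]=0,scc[7]=?)
step 5: low=(low[0]=0,low[1]=3,low[2]=?,low[3]=?,low[4]=4,low[5]=1,low[6]=1,low[7]=?); scc=(scc[0]=1,scc[1]=3,scc[2]=?,scc[3]=?,scc[4]=2,scc[5]=0,scc[6]=0,scc[7]=?)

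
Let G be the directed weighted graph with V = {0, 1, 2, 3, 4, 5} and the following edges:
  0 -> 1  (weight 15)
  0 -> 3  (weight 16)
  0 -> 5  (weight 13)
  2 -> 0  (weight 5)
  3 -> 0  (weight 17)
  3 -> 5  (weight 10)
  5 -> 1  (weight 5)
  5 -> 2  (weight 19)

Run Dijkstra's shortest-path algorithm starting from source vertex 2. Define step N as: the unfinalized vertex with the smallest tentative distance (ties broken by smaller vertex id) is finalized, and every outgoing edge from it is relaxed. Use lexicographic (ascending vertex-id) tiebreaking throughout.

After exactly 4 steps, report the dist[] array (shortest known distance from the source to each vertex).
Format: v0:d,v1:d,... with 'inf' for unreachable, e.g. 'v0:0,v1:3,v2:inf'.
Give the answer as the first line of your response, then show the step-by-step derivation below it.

v0:5,v1:20,v2:0,v3:21,v4:inf,v5:18

step 1: dist = v0:5,v1:inf,v2:0,v3:inf,v4:inf,v5:inf
step 2: dist = v0:5,v1:20,v2:0,v3:21,v4:inf,v5:18
step 3: dist = v0:5,v1:20,v2:0,v3:21,v4:inf,v5:18
step 4: dist = v0:5,v1:20,v2:0,v3:21,v4:inf,v5:18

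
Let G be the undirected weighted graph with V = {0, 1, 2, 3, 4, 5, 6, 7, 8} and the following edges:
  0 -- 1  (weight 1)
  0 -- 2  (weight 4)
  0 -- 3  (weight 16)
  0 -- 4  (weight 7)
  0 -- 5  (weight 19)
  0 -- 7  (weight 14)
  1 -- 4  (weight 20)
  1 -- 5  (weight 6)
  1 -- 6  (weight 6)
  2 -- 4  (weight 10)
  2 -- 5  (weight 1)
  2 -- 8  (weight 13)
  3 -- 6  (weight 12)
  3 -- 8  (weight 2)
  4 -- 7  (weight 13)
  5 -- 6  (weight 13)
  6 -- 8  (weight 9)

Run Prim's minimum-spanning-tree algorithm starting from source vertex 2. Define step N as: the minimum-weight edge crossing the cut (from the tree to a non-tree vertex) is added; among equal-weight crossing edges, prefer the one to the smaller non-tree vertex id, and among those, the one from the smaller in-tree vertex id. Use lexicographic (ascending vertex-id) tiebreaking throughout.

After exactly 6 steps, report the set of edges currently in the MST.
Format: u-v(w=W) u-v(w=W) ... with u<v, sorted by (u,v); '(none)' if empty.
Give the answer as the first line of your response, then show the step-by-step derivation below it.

0-1(w=1) 0-2(w=4) 0-4(w=7) 1-6(w=6) 2-5(w=1) 6-8(w=9)

step 1: add edge 2-5 (w=1); MST = {2-5(w=1)}
step 2: add edge 0-2 (w=4); MST = {0-2(w=4) 2-5(w=1)}
step 3: add edge 0-1 (w=1); MST = {0-1(w=1) 0-2(w=4) 2-5(w=1)}
step 4: add edge 1-6 (w=6); MST = {0-1(w=1) 0-2(w=4) 1-6(w=6) 2-5(w=1)}
step 5: add edge 0-4 (w=7); MST = {0-1(w=1) 0-2(w=4) 0-4(w=7) 1-6(w=6) 2-5(w=1)}
step 6: add edge 6-8 (w=9); MST = {0-1(w=1) 0-2(w=4) 0-4(w=7) 1-6(w=6) 2-5(w=1) 6-8(w=9)}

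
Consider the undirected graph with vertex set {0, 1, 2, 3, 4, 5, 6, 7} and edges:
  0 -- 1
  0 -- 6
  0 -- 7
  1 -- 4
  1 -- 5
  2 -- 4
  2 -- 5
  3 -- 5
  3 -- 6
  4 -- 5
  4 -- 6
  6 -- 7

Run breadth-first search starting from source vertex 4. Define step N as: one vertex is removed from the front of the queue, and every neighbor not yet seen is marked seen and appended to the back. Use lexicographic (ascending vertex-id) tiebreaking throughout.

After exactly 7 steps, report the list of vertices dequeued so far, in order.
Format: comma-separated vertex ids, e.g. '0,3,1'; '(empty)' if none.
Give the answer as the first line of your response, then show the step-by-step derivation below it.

4,1,2,5,6,0,3

step 1: dequeue 4; queue=[1,2,5,6]; order=4
step 2: dequeue 1; queue=[2,5,6,0]; order=4,1
step 3: dequeue 2; queue=[5,6,0]; order=4,1,2
step 4: dequeue 5; queue=[6,0,3]; order=4,1,2,5
step 5: dequeue 6; queue=[0,3,7]; order=4,1,2,5,6
step 6: dequeue 0; queue=[3,7]; order=4,1,2,5,6,0
step 7: dequeue 3; queue=[7]; order=4,1,2,5,6,0,3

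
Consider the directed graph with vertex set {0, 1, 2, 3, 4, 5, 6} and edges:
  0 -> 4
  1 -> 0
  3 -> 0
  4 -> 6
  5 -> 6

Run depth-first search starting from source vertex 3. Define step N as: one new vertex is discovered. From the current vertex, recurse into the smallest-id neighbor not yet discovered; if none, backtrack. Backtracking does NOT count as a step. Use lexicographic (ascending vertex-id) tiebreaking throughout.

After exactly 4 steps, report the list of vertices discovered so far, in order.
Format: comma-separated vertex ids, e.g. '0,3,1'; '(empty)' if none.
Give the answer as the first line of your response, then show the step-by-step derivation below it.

3,0,4,6

step 1: discover 3; path=3; order=3
step 2: discover 0; path=3>0; order=3,0
step 3: discover 4; path=3>0>4; order=3,0,4
step 4: discover 6; path=3>0>4>6; order=3,0,4,6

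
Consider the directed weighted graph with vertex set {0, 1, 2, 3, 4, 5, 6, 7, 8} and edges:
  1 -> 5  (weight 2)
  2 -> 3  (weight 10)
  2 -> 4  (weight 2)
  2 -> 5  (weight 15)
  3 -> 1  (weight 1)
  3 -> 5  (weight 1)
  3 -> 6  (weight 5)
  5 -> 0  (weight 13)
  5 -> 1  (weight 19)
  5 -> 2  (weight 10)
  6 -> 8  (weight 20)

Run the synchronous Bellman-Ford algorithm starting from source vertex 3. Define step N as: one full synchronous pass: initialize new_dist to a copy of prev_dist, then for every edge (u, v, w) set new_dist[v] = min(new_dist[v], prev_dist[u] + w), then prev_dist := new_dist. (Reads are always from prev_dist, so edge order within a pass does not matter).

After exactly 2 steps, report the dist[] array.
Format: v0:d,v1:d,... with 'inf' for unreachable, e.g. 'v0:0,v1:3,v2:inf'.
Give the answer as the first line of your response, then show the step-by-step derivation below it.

v0:14,v1:1,v2:11,v3:0,v4:inf,v5:1,v6:5,v7:inf,v8:25

step 1: dist = v0:inf,v1:1,v2:inf,v3:0,v4:inf,v5:1,v6:5,v7:inf,v8:inf
step 2: dist = v0:14,v1:1,v2:11,v3:0,v4:inf,v5:1,v6:5,v7:inf,v8:25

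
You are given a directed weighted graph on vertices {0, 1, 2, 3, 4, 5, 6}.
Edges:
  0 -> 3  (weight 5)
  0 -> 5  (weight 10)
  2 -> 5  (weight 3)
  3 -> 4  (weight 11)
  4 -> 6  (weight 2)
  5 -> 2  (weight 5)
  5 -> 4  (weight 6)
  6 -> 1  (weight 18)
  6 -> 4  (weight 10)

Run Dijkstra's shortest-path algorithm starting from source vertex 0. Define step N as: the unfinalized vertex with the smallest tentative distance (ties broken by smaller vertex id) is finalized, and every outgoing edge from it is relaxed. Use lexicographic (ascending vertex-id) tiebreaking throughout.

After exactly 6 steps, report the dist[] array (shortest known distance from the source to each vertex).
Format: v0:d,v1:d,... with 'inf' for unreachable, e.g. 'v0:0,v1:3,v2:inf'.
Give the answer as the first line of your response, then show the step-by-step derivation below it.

v0:0,v1:36,v2:15,v3:5,v4:16,v5:10,v6:18

step 1: dist = v0:0,v1:inf,v2:inf,v3:5,v4:inf,v5:10,v6:inf
step 2: dist = v0:0,v1:inf,v2:inf,v3:5,v4:16,v5:10,v6:inf
step 3: dist = v0:0,v1:inf,v2:15,v3:5,v4:16,v5:10,v6:inf
step 4: dist = v0:0,v1:inf,v2:15,v3:5,v4:16,v5:10,v6:inf
step 5: dist = v0:0,v1:inf,v2:15,v3:5,v4:16,v5:10,v6:18
step 6: dist = v0:0,v1:36,v2:15,v3:5,v4:16,v5:10,v6:18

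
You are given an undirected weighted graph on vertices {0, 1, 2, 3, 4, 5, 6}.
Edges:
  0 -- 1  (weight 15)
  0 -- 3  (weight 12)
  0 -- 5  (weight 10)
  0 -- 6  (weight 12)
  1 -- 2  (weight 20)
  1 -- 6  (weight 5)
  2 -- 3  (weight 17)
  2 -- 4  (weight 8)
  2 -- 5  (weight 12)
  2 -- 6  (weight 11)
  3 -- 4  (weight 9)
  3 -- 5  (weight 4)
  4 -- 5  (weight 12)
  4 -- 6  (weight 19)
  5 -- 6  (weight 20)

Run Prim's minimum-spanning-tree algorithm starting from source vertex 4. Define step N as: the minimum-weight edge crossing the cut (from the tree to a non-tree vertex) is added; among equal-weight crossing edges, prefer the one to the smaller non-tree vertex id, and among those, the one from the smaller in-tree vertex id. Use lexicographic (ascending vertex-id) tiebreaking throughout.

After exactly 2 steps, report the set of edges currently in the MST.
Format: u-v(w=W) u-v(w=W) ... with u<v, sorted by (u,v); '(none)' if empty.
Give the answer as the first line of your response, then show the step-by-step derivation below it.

2-4(w=8) 3-4(w=9)

step 1: add edge 2-4 (w=8); MST = {2-4(w=8)}
step 2: add edge 3-4 (w=9); MST = {2-4(w=8) 3-4(w=9)}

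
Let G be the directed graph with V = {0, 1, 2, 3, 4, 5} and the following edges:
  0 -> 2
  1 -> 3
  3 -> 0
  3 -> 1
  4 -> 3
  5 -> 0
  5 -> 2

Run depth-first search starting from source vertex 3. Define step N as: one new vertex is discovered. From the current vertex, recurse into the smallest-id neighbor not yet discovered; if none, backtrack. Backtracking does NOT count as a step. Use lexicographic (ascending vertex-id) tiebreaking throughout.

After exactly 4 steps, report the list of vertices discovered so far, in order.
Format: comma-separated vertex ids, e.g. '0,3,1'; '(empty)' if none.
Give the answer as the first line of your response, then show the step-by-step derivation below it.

3,0,2,1

step 1: discover 3; path=3; order=3
step 2: discover 0; path=3>0; order=3,0
step 3: discover 2; path=3>0>2; order=3,0,2
step 4: discover 1; path=3>1; order=3,0,2,1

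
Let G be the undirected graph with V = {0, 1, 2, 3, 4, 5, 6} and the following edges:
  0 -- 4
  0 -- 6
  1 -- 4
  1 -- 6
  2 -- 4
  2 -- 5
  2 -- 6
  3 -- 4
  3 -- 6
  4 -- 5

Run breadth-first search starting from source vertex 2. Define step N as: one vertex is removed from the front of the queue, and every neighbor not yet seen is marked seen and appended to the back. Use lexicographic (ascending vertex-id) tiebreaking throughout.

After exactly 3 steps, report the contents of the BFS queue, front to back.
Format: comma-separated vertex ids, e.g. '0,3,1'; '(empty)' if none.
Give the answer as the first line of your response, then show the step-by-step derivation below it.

6,0,1,3

step 1: dequeue 2; queue=[4,5,6]; order=2
step 2: dequeue 4; queue=[5,6,0,1,3]; order=2,4
step 3: dequeue 5; queue=[6,0,1,3]; order=2,4,5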